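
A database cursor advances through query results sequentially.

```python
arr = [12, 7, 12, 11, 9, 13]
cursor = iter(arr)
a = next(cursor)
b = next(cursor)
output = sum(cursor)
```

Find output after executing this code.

Step 1: Create iterator over [12, 7, 12, 11, 9, 13].
Step 2: a = next() = 12, b = next() = 7.
Step 3: sum() of remaining [12, 11, 9, 13] = 45.
Therefore output = 45.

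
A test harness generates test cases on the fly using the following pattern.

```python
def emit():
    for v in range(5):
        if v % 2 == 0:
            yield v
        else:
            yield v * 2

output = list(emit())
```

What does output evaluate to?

Step 1: For each v in range(5), yield v if even, else v*2:
  v=0 (even): yield 0
  v=1 (odd): yield 1*2 = 2
  v=2 (even): yield 2
  v=3 (odd): yield 3*2 = 6
  v=4 (even): yield 4
Therefore output = [0, 2, 2, 6, 4].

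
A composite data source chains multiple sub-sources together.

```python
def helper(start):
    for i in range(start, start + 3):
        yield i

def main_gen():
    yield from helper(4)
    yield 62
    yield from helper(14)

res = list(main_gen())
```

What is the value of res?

Step 1: main_gen() delegates to helper(4):
  yield 4
  yield 5
  yield 6
Step 2: yield 62
Step 3: Delegates to helper(14):
  yield 14
  yield 15
  yield 16
Therefore res = [4, 5, 6, 62, 14, 15, 16].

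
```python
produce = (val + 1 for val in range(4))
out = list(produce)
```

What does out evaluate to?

Step 1: For each val in range(4), compute val+1:
  val=0: 0+1 = 1
  val=1: 1+1 = 2
  val=2: 2+1 = 3
  val=3: 3+1 = 4
Therefore out = [1, 2, 3, 4].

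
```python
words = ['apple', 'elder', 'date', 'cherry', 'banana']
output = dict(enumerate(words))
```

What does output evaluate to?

Step 1: enumerate pairs indices with words:
  0 -> 'apple'
  1 -> 'elder'
  2 -> 'date'
  3 -> 'cherry'
  4 -> 'banana'
Therefore output = {0: 'apple', 1: 'elder', 2: 'date', 3: 'cherry', 4: 'banana'}.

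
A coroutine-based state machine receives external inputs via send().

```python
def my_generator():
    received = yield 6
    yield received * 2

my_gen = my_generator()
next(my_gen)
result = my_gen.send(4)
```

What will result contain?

Step 1: next(my_gen) advances to first yield, producing 6.
Step 2: send(4) resumes, received = 4.
Step 3: yield received * 2 = 4 * 2 = 8.
Therefore result = 8.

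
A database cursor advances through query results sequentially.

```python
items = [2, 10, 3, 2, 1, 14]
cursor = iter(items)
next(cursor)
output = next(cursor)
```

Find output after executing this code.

Step 1: Create iterator over [2, 10, 3, 2, 1, 14].
Step 2: next() consumes 2.
Step 3: next() returns 10.
Therefore output = 10.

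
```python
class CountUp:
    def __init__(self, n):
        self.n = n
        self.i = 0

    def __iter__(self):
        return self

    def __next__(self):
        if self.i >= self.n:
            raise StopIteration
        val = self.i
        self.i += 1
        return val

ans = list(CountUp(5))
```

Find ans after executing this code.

Step 1: CountUp(5) creates an iterator counting 0 to 4.
Step 2: list() consumes all values: [0, 1, 2, 3, 4].
Therefore ans = [0, 1, 2, 3, 4].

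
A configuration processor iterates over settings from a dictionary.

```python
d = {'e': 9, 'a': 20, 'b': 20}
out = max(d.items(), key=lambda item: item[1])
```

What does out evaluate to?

Step 1: Find item with maximum value:
  ('e', 9)
  ('a', 20)
  ('b', 20)
Step 2: Maximum value is 20 at key 'a'.
Therefore out = ('a', 20).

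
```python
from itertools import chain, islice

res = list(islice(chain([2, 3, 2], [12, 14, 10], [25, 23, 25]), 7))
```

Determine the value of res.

Step 1: chain([2, 3, 2], [12, 14, 10], [25, 23, 25]) = [2, 3, 2, 12, 14, 10, 25, 23, 25].
Step 2: islice takes first 7 elements: [2, 3, 2, 12, 14, 10, 25].
Therefore res = [2, 3, 2, 12, 14, 10, 25].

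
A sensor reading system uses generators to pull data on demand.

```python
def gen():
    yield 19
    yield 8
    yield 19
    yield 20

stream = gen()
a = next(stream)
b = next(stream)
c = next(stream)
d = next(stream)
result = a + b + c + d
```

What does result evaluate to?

Step 1: Create generator and consume all values:
  a = next(stream) = 19
  b = next(stream) = 8
  c = next(stream) = 19
  d = next(stream) = 20
Step 2: result = 19 + 8 + 19 + 20 = 66.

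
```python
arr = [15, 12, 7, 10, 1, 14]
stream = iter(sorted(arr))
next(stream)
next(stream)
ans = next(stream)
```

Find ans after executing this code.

Step 1: sorted([15, 12, 7, 10, 1, 14]) = [1, 7, 10, 12, 14, 15].
Step 2: Create iterator and skip 2 elements.
Step 3: next() returns 10.
Therefore ans = 10.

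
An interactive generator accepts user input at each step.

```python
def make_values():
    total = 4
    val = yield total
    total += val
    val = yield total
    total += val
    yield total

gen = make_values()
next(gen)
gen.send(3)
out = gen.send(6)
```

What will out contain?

Step 1: next() -> yield total=4.
Step 2: send(3) -> val=3, total = 4+3 = 7, yield 7.
Step 3: send(6) -> val=6, total = 7+6 = 13, yield 13.
Therefore out = 13.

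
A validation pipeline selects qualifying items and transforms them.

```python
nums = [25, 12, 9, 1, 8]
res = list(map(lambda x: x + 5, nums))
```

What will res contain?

Step 1: Apply lambda x: x + 5 to each element:
  25 -> 30
  12 -> 17
  9 -> 14
  1 -> 6
  8 -> 13
Therefore res = [30, 17, 14, 6, 13].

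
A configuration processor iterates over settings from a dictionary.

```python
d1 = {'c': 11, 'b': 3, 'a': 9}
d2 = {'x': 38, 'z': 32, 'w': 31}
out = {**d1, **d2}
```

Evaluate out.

Step 1: Merge d1 and d2 (d2 values override on key conflicts).
Step 2: d1 has keys ['c', 'b', 'a'], d2 has keys ['x', 'z', 'w'].
Therefore out = {'c': 11, 'b': 3, 'a': 9, 'x': 38, 'z': 32, 'w': 31}.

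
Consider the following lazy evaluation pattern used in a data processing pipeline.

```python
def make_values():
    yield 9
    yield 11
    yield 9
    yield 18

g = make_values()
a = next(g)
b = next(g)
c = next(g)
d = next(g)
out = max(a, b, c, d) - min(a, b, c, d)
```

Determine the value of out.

Step 1: Create generator and consume all values:
  a = next(g) = 9
  b = next(g) = 11
  c = next(g) = 9
  d = next(g) = 18
Step 2: max = 18, min = 9, out = 18 - 9 = 9.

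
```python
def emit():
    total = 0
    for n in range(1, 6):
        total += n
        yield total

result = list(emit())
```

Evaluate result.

Step 1: Generator accumulates running sum:
  n=1: total = 1, yield 1
  n=2: total = 3, yield 3
  n=3: total = 6, yield 6
  n=4: total = 10, yield 10
  n=5: total = 15, yield 15
Therefore result = [1, 3, 6, 10, 15].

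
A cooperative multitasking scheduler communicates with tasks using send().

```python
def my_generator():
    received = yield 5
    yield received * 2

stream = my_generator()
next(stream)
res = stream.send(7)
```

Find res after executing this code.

Step 1: next(stream) advances to first yield, producing 5.
Step 2: send(7) resumes, received = 7.
Step 3: yield received * 2 = 7 * 2 = 14.
Therefore res = 14.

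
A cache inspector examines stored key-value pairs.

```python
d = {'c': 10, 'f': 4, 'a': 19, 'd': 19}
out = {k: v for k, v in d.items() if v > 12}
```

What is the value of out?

Step 1: Filter items where value > 12:
  'c': 10 <= 12: removed
  'f': 4 <= 12: removed
  'a': 19 > 12: kept
  'd': 19 > 12: kept
Therefore out = {'a': 19, 'd': 19}.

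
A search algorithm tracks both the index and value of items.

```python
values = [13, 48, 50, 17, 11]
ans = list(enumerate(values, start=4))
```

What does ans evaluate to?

Step 1: enumerate with start=4:
  (4, 13)
  (5, 48)
  (6, 50)
  (7, 17)
  (8, 11)
Therefore ans = [(4, 13), (5, 48), (6, 50), (7, 17), (8, 11)].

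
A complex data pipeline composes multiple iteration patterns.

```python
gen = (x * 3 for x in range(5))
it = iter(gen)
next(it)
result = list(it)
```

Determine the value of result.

Step 1: Generator produces [0, 3, 6, 9, 12].
Step 2: next(it) consumes first element (0).
Step 3: list(it) collects remaining: [3, 6, 9, 12].
Therefore result = [3, 6, 9, 12].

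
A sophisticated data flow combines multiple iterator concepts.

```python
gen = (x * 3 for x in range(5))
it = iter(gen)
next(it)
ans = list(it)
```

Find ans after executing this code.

Step 1: Generator produces [0, 3, 6, 9, 12].
Step 2: next(it) consumes first element (0).
Step 3: list(it) collects remaining: [3, 6, 9, 12].
Therefore ans = [3, 6, 9, 12].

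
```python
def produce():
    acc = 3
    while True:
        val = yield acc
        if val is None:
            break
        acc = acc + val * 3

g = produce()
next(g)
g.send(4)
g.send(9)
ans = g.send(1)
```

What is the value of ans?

Step 1: next() -> yield acc=3.
Step 2: send(4) -> val=4, acc = 3 + 4*3 = 15, yield 15.
Step 3: send(9) -> val=9, acc = 15 + 9*3 = 42, yield 42.
Step 4: send(1) -> val=1, acc = 42 + 1*3 = 45, yield 45.
Therefore ans = 45.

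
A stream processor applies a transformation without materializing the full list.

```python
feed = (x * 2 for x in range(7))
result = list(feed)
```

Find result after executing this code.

Step 1: For each x in range(7), compute x*2:
  x=0: 0*2 = 0
  x=1: 1*2 = 2
  x=2: 2*2 = 4
  x=3: 3*2 = 6
  x=4: 4*2 = 8
  x=5: 5*2 = 10
  x=6: 6*2 = 12
Therefore result = [0, 2, 4, 6, 8, 10, 12].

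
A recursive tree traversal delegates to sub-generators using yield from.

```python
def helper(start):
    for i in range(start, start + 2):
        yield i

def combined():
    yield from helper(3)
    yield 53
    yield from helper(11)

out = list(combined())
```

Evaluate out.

Step 1: combined() delegates to helper(3):
  yield 3
  yield 4
Step 2: yield 53
Step 3: Delegates to helper(11):
  yield 11
  yield 12
Therefore out = [3, 4, 53, 11, 12].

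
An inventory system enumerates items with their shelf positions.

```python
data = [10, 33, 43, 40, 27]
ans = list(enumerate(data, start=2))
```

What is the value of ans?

Step 1: enumerate with start=2:
  (2, 10)
  (3, 33)
  (4, 43)
  (5, 40)
  (6, 27)
Therefore ans = [(2, 10), (3, 33), (4, 43), (5, 40), (6, 27)].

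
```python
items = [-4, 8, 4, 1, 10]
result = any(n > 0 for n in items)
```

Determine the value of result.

Step 1: Check n > 0 for each element in [-4, 8, 4, 1, 10]:
  -4 > 0: False
  8 > 0: True
  4 > 0: True
  1 > 0: True
  10 > 0: True
Step 2: any() returns True.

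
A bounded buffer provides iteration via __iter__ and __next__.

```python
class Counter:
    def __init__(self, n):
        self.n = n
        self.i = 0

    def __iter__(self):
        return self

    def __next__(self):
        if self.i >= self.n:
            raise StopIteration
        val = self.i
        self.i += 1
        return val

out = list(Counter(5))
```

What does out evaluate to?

Step 1: Counter(5) creates an iterator counting 0 to 4.
Step 2: list() consumes all values: [0, 1, 2, 3, 4].
Therefore out = [0, 1, 2, 3, 4].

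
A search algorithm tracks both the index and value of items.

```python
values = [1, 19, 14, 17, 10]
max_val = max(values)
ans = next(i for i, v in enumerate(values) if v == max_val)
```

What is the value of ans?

Step 1: max([1, 19, 14, 17, 10]) = 19.
Step 2: Find first index where value == 19:
  Index 0: 1 != 19
  Index 1: 19 == 19, found!
Therefore ans = 1.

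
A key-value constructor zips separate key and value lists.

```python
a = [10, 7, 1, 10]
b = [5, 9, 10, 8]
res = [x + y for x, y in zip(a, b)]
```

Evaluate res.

Step 1: Add corresponding elements:
  10 + 5 = 15
  7 + 9 = 16
  1 + 10 = 11
  10 + 8 = 18
Therefore res = [15, 16, 11, 18].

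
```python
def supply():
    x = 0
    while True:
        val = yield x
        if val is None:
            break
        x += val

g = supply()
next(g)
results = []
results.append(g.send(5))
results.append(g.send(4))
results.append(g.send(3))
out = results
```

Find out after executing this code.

Step 1: next(g) -> yield 0.
Step 2: send(5) -> x = 5, yield 5.
Step 3: send(4) -> x = 9, yield 9.
Step 4: send(3) -> x = 12, yield 12.
Therefore out = [5, 9, 12].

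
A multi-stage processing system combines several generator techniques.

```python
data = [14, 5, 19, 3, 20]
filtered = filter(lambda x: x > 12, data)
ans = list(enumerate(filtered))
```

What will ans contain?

Step 1: Filter [14, 5, 19, 3, 20] for > 12: [14, 19, 20].
Step 2: enumerate re-indexes from 0: [(0, 14), (1, 19), (2, 20)].
Therefore ans = [(0, 14), (1, 19), (2, 20)].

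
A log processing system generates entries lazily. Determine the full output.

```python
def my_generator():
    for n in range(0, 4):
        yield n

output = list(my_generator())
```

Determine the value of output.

Step 1: The generator yields each value from range(0, 4).
Step 2: list() consumes all yields: [0, 1, 2, 3].
Therefore output = [0, 1, 2, 3].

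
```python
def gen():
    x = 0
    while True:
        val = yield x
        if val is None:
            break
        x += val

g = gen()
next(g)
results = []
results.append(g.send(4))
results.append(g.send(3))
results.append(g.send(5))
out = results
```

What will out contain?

Step 1: next(g) -> yield 0.
Step 2: send(4) -> x = 4, yield 4.
Step 3: send(3) -> x = 7, yield 7.
Step 4: send(5) -> x = 12, yield 12.
Therefore out = [4, 7, 12].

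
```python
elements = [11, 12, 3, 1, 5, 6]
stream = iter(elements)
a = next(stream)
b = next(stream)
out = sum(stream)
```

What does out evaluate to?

Step 1: Create iterator over [11, 12, 3, 1, 5, 6].
Step 2: a = next() = 11, b = next() = 12.
Step 3: sum() of remaining [3, 1, 5, 6] = 15.
Therefore out = 15.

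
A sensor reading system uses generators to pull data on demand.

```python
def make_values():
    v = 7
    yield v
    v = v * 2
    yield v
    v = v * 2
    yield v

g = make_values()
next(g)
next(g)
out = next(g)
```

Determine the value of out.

Step 1: Trace through generator execution:
  Yield 1: v starts at 7, yield 7
  Yield 2: v = 7 * 2 = 14, yield 14
  Yield 3: v = 14 * 2 = 28, yield 28
Step 2: First next() gets 7, second next() gets the second value, third next() yields 28.
Therefore out = 28.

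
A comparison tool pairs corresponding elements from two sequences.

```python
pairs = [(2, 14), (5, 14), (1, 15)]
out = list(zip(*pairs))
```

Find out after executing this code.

Step 1: zip(*pairs) transposes: unzips [(2, 14), (5, 14), (1, 15)] into separate sequences.
Step 2: First elements: (2, 5, 1), second elements: (14, 14, 15).
Therefore out = [(2, 5, 1), (14, 14, 15)].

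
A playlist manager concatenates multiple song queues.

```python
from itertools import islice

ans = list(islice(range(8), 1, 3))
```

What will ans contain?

Step 1: islice(range(8), 1, 3) takes elements at indices [1, 3).
Step 2: Elements: [1, 2].
Therefore ans = [1, 2].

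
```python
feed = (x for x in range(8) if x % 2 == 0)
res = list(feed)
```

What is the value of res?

Step 1: Filter range(8) keeping only even values:
  x=0: even, included
  x=1: odd, excluded
  x=2: even, included
  x=3: odd, excluded
  x=4: even, included
  x=5: odd, excluded
  x=6: even, included
  x=7: odd, excluded
Therefore res = [0, 2, 4, 6].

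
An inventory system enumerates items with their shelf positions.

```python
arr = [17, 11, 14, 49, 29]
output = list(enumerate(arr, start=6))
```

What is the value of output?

Step 1: enumerate with start=6:
  (6, 17)
  (7, 11)
  (8, 14)
  (9, 49)
  (10, 29)
Therefore output = [(6, 17), (7, 11), (8, 14), (9, 49), (10, 29)].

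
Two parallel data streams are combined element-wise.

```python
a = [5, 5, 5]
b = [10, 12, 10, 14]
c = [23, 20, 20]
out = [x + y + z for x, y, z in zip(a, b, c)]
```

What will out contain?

Step 1: zip three lists (truncates to shortest, len=3):
  5 + 10 + 23 = 38
  5 + 12 + 20 = 37
  5 + 10 + 20 = 35
Therefore out = [38, 37, 35].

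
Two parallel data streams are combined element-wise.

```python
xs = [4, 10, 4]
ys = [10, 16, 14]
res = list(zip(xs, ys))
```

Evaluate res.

Step 1: zip pairs elements at same index:
  Index 0: (4, 10)
  Index 1: (10, 16)
  Index 2: (4, 14)
Therefore res = [(4, 10), (10, 16), (4, 14)].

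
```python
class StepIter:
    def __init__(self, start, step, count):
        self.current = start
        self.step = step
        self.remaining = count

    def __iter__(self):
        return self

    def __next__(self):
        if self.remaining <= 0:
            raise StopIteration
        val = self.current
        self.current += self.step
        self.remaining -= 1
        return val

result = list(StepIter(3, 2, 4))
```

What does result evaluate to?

Step 1: StepIter starts at 3, increments by 2, for 4 steps:
  Yield 3, then current += 2
  Yield 5, then current += 2
  Yield 7, then current += 2
  Yield 9, then current += 2
Therefore result = [3, 5, 7, 9].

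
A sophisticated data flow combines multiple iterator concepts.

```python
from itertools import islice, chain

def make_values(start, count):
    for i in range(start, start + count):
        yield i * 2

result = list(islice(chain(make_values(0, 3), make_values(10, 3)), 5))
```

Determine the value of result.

Step 1: make_values(0, 3) yields [0, 2, 4].
Step 2: make_values(10, 3) yields [20, 22, 24].
Step 3: chain concatenates: [0, 2, 4, 20, 22, 24].
Step 4: islice takes first 5: [0, 2, 4, 20, 22].
Therefore result = [0, 2, 4, 20, 22].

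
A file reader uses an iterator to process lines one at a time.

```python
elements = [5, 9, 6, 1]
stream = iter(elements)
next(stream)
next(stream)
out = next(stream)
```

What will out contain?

Step 1: Create iterator over [5, 9, 6, 1].
Step 2: next() consumes 5.
Step 3: next() consumes 9.
Step 4: next() returns 6.
Therefore out = 6.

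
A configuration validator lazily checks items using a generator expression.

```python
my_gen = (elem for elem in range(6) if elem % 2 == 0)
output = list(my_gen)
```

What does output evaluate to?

Step 1: Filter range(6) keeping only even values:
  elem=0: even, included
  elem=1: odd, excluded
  elem=2: even, included
  elem=3: odd, excluded
  elem=4: even, included
  elem=5: odd, excluded
Therefore output = [0, 2, 4].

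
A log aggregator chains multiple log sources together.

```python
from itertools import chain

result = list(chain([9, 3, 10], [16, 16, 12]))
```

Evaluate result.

Step 1: chain() concatenates iterables: [9, 3, 10] + [16, 16, 12].
Therefore result = [9, 3, 10, 16, 16, 12].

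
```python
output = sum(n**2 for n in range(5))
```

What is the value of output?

Step 1: Compute n**2 for each n in range(5):
  n=0: 0**2 = 0
  n=1: 1**2 = 1
  n=2: 2**2 = 4
  n=3: 3**2 = 9
  n=4: 4**2 = 16
Step 2: sum = 0 + 1 + 4 + 9 + 16 = 30.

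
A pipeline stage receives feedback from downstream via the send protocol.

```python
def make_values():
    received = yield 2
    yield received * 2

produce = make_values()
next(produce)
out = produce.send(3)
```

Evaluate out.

Step 1: next(produce) advances to first yield, producing 2.
Step 2: send(3) resumes, received = 3.
Step 3: yield received * 2 = 3 * 2 = 6.
Therefore out = 6.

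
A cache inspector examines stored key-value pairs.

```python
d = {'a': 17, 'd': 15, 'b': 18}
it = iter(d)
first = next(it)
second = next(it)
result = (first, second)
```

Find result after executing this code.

Step 1: iter(d) iterates over keys: ['a', 'd', 'b'].
Step 2: first = next(it) = 'a', second = next(it) = 'd'.
Therefore result = ('a', 'd').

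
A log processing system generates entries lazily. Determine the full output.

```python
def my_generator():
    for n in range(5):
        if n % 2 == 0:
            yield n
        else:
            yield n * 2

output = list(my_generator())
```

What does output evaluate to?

Step 1: For each n in range(5), yield n if even, else n*2:
  n=0 (even): yield 0
  n=1 (odd): yield 1*2 = 2
  n=2 (even): yield 2
  n=3 (odd): yield 3*2 = 6
  n=4 (even): yield 4
Therefore output = [0, 2, 2, 6, 4].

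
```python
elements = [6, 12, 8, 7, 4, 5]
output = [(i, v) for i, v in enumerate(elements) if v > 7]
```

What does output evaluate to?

Step 1: Filter enumerate([6, 12, 8, 7, 4, 5]) keeping v > 7:
  (0, 6): 6 <= 7, excluded
  (1, 12): 12 > 7, included
  (2, 8): 8 > 7, included
  (3, 7): 7 <= 7, excluded
  (4, 4): 4 <= 7, excluded
  (5, 5): 5 <= 7, excluded
Therefore output = [(1, 12), (2, 8)].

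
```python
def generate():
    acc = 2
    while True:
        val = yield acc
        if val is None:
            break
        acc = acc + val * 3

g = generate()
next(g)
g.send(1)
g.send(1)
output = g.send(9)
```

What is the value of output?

Step 1: next() -> yield acc=2.
Step 2: send(1) -> val=1, acc = 2 + 1*3 = 5, yield 5.
Step 3: send(1) -> val=1, acc = 5 + 1*3 = 8, yield 8.
Step 4: send(9) -> val=9, acc = 8 + 9*3 = 35, yield 35.
Therefore output = 35.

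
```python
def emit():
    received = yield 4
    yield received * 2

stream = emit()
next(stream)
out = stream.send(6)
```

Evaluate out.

Step 1: next(stream) advances to first yield, producing 4.
Step 2: send(6) resumes, received = 6.
Step 3: yield received * 2 = 6 * 2 = 12.
Therefore out = 12.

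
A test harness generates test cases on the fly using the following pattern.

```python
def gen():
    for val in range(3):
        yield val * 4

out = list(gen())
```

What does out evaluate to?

Step 1: For each val in range(3), yield val * 4:
  val=0: yield 0 * 4 = 0
  val=1: yield 1 * 4 = 4
  val=2: yield 2 * 4 = 8
Therefore out = [0, 4, 8].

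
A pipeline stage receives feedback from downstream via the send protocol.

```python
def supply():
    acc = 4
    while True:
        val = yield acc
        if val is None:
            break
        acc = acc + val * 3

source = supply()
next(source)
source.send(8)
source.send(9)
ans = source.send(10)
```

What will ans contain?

Step 1: next() -> yield acc=4.
Step 2: send(8) -> val=8, acc = 4 + 8*3 = 28, yield 28.
Step 3: send(9) -> val=9, acc = 28 + 9*3 = 55, yield 55.
Step 4: send(10) -> val=10, acc = 55 + 10*3 = 85, yield 85.
Therefore ans = 85.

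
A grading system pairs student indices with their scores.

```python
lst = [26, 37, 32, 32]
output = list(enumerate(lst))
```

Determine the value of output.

Step 1: enumerate pairs each element with its index:
  (0, 26)
  (1, 37)
  (2, 32)
  (3, 32)
Therefore output = [(0, 26), (1, 37), (2, 32), (3, 32)].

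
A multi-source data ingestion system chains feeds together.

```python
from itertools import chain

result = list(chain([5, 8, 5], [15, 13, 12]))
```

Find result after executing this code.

Step 1: chain() concatenates iterables: [5, 8, 5] + [15, 13, 12].
Therefore result = [5, 8, 5, 15, 13, 12].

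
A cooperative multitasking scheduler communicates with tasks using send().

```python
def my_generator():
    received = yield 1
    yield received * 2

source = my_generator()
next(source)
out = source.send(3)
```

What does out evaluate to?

Step 1: next(source) advances to first yield, producing 1.
Step 2: send(3) resumes, received = 3.
Step 3: yield received * 2 = 3 * 2 = 6.
Therefore out = 6.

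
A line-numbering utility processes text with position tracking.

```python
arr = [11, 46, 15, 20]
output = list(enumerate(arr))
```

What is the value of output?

Step 1: enumerate pairs each element with its index:
  (0, 11)
  (1, 46)
  (2, 15)
  (3, 20)
Therefore output = [(0, 11), (1, 46), (2, 15), (3, 20)].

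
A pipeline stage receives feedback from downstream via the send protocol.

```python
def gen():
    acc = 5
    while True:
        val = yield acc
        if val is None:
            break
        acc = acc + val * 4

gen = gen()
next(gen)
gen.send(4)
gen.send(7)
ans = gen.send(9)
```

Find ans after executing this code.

Step 1: next() -> yield acc=5.
Step 2: send(4) -> val=4, acc = 5 + 4*4 = 21, yield 21.
Step 3: send(7) -> val=7, acc = 21 + 7*4 = 49, yield 49.
Step 4: send(9) -> val=9, acc = 49 + 9*4 = 85, yield 85.
Therefore ans = 85.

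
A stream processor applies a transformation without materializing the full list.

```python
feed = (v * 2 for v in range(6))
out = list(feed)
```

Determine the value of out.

Step 1: For each v in range(6), compute v*2:
  v=0: 0*2 = 0
  v=1: 1*2 = 2
  v=2: 2*2 = 4
  v=3: 3*2 = 6
  v=4: 4*2 = 8
  v=5: 5*2 = 10
Therefore out = [0, 2, 4, 6, 8, 10].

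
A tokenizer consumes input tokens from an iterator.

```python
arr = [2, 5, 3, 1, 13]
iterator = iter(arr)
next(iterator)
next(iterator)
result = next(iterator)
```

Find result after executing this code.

Step 1: Create iterator over [2, 5, 3, 1, 13].
Step 2: next() consumes 2.
Step 3: next() consumes 5.
Step 4: next() returns 3.
Therefore result = 3.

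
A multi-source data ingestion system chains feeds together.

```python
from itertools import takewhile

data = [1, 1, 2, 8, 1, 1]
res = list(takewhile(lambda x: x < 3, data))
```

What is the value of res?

Step 1: takewhile stops at first element >= 3:
  1 < 3: take
  1 < 3: take
  2 < 3: take
  8 >= 3: stop
Therefore res = [1, 1, 2].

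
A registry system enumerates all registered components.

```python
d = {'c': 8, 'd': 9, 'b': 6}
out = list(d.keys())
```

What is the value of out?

Step 1: d.keys() returns the dictionary keys in insertion order.
Therefore out = ['c', 'd', 'b'].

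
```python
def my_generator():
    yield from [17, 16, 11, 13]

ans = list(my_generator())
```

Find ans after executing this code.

Step 1: yield from delegates to the iterable, yielding each element.
Step 2: Collected values: [17, 16, 11, 13].
Therefore ans = [17, 16, 11, 13].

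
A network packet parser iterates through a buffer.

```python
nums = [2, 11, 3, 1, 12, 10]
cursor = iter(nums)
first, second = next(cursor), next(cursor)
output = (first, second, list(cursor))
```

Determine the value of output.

Step 1: Create iterator over [2, 11, 3, 1, 12, 10].
Step 2: first = 2, second = 11.
Step 3: Remaining elements: [3, 1, 12, 10].
Therefore output = (2, 11, [3, 1, 12, 10]).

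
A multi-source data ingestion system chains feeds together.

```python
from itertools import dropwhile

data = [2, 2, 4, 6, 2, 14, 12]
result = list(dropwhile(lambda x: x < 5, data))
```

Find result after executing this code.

Step 1: dropwhile drops elements while < 5:
  2 < 5: dropped
  2 < 5: dropped
  4 < 5: dropped
  6: kept (dropping stopped)
Step 2: Remaining elements kept regardless of condition.
Therefore result = [6, 2, 14, 12].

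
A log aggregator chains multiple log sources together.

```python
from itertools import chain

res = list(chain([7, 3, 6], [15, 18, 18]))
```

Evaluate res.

Step 1: chain() concatenates iterables: [7, 3, 6] + [15, 18, 18].
Therefore res = [7, 3, 6, 15, 18, 18].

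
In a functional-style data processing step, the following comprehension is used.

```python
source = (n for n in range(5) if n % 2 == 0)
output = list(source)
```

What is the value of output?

Step 1: Filter range(5) keeping only even values:
  n=0: even, included
  n=1: odd, excluded
  n=2: even, included
  n=3: odd, excluded
  n=4: even, included
Therefore output = [0, 2, 4].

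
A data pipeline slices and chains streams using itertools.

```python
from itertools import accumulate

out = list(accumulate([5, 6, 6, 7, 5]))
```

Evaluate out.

Step 1: accumulate computes running sums:
  + 5 = 5
  + 6 = 11
  + 6 = 17
  + 7 = 24
  + 5 = 29
Therefore out = [5, 11, 17, 24, 29].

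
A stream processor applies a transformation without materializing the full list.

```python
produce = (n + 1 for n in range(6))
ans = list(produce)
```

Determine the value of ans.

Step 1: For each n in range(6), compute n+1:
  n=0: 0+1 = 1
  n=1: 1+1 = 2
  n=2: 2+1 = 3
  n=3: 3+1 = 4
  n=4: 4+1 = 5
  n=5: 5+1 = 6
Therefore ans = [1, 2, 3, 4, 5, 6].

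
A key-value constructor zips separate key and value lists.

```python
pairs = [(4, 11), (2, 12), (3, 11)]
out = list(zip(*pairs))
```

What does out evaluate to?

Step 1: zip(*pairs) transposes: unzips [(4, 11), (2, 12), (3, 11)] into separate sequences.
Step 2: First elements: (4, 2, 3), second elements: (11, 12, 11).
Therefore out = [(4, 2, 3), (11, 12, 11)].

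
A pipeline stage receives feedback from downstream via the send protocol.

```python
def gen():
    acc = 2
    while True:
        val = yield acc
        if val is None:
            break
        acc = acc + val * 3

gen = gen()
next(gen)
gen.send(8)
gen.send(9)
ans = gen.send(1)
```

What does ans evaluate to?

Step 1: next() -> yield acc=2.
Step 2: send(8) -> val=8, acc = 2 + 8*3 = 26, yield 26.
Step 3: send(9) -> val=9, acc = 26 + 9*3 = 53, yield 53.
Step 4: send(1) -> val=1, acc = 53 + 1*3 = 56, yield 56.
Therefore ans = 56.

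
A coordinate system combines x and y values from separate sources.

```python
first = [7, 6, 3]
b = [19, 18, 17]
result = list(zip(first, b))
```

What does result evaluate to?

Step 1: zip pairs elements at same index:
  Index 0: (7, 19)
  Index 1: (6, 18)
  Index 2: (3, 17)
Therefore result = [(7, 19), (6, 18), (3, 17)].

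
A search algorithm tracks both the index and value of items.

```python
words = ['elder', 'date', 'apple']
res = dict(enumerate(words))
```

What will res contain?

Step 1: enumerate pairs indices with words:
  0 -> 'elder'
  1 -> 'date'
  2 -> 'apple'
Therefore res = {0: 'elder', 1: 'date', 2: 'apple'}.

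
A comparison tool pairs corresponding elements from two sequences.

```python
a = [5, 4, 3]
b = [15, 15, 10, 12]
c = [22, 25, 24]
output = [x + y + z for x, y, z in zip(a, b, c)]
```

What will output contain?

Step 1: zip three lists (truncates to shortest, len=3):
  5 + 15 + 22 = 42
  4 + 15 + 25 = 44
  3 + 10 + 24 = 37
Therefore output = [42, 44, 37].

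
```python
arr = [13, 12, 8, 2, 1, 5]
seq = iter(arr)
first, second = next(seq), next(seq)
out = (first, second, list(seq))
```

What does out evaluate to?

Step 1: Create iterator over [13, 12, 8, 2, 1, 5].
Step 2: first = 13, second = 12.
Step 3: Remaining elements: [8, 2, 1, 5].
Therefore out = (13, 12, [8, 2, 1, 5]).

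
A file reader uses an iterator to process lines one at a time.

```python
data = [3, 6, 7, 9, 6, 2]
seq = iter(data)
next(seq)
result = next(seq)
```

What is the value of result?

Step 1: Create iterator over [3, 6, 7, 9, 6, 2].
Step 2: next() consumes 3.
Step 3: next() returns 6.
Therefore result = 6.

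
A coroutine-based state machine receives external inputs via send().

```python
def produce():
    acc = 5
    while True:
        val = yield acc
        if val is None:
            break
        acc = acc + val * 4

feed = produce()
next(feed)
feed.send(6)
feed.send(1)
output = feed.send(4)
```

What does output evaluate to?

Step 1: next() -> yield acc=5.
Step 2: send(6) -> val=6, acc = 5 + 6*4 = 29, yield 29.
Step 3: send(1) -> val=1, acc = 29 + 1*4 = 33, yield 33.
Step 4: send(4) -> val=4, acc = 33 + 4*4 = 49, yield 49.
Therefore output = 49.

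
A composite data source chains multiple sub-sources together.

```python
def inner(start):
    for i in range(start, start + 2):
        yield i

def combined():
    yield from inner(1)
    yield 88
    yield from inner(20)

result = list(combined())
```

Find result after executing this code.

Step 1: combined() delegates to inner(1):
  yield 1
  yield 2
Step 2: yield 88
Step 3: Delegates to inner(20):
  yield 20
  yield 21
Therefore result = [1, 2, 88, 20, 21].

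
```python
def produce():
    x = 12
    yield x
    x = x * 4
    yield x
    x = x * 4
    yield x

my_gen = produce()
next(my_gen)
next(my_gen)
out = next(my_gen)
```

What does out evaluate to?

Step 1: Trace through generator execution:
  Yield 1: x starts at 12, yield 12
  Yield 2: x = 12 * 4 = 48, yield 48
  Yield 3: x = 48 * 4 = 192, yield 192
Step 2: First next() gets 12, second next() gets the second value, third next() yields 192.
Therefore out = 192.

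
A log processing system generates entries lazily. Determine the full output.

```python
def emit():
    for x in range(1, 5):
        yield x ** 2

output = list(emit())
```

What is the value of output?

Step 1: For each x in range(1, 5), yield x**2:
  x=1: yield 1**2 = 1
  x=2: yield 2**2 = 4
  x=3: yield 3**2 = 9
  x=4: yield 4**2 = 16
Therefore output = [1, 4, 9, 16].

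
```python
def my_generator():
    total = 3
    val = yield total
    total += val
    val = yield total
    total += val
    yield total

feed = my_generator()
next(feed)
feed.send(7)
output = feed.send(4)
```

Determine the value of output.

Step 1: next() -> yield total=3.
Step 2: send(7) -> val=7, total = 3+7 = 10, yield 10.
Step 3: send(4) -> val=4, total = 10+4 = 14, yield 14.
Therefore output = 14.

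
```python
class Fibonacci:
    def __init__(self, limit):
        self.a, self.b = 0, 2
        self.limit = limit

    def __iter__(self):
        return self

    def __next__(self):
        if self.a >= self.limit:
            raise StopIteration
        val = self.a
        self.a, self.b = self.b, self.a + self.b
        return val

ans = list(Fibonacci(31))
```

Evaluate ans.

Step 1: Fibonacci-like sequence (a=0, b=2) until >= 31:
  Yield 0, then a,b = 2,2
  Yield 2, then a,b = 2,4
  Yield 2, then a,b = 4,6
  Yield 4, then a,b = 6,10
  Yield 6, then a,b = 10,16
  Yield 10, then a,b = 16,26
  Yield 16, then a,b = 26,42
  Yield 26, then a,b = 42,68
Step 2: 42 >= 31, stop.
Therefore ans = [0, 2, 2, 4, 6, 10, 16, 26].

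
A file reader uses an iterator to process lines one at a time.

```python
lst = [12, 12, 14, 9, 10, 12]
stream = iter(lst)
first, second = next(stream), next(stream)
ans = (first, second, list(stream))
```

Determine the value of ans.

Step 1: Create iterator over [12, 12, 14, 9, 10, 12].
Step 2: first = 12, second = 12.
Step 3: Remaining elements: [14, 9, 10, 12].
Therefore ans = (12, 12, [14, 9, 10, 12]).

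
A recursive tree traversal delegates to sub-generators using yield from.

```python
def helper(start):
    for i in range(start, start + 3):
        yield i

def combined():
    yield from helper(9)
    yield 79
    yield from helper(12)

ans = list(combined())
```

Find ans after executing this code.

Step 1: combined() delegates to helper(9):
  yield 9
  yield 10
  yield 11
Step 2: yield 79
Step 3: Delegates to helper(12):
  yield 12
  yield 13
  yield 14
Therefore ans = [9, 10, 11, 79, 12, 13, 14].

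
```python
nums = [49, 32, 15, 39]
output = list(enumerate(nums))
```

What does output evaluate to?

Step 1: enumerate pairs each element with its index:
  (0, 49)
  (1, 32)
  (2, 15)
  (3, 39)
Therefore output = [(0, 49), (1, 32), (2, 15), (3, 39)].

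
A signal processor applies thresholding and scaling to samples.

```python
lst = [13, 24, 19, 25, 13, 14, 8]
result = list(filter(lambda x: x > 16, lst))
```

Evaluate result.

Step 1: Filter elements > 16:
  13: removed
  24: kept
  19: kept
  25: kept
  13: removed
  14: removed
  8: removed
Therefore result = [24, 19, 25].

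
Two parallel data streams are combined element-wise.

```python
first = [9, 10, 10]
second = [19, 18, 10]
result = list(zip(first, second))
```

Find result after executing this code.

Step 1: zip pairs elements at same index:
  Index 0: (9, 19)
  Index 1: (10, 18)
  Index 2: (10, 10)
Therefore result = [(9, 19), (10, 18), (10, 10)].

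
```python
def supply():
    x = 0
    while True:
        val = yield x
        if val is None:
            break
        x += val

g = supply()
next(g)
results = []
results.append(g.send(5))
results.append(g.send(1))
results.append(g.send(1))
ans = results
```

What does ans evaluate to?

Step 1: next(g) -> yield 0.
Step 2: send(5) -> x = 5, yield 5.
Step 3: send(1) -> x = 6, yield 6.
Step 4: send(1) -> x = 7, yield 7.
Therefore ans = [5, 6, 7].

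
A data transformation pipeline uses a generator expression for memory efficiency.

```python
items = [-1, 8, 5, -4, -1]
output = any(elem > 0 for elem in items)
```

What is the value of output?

Step 1: Check elem > 0 for each element in [-1, 8, 5, -4, -1]:
  -1 > 0: False
  8 > 0: True
  5 > 0: True
  -4 > 0: False
  -1 > 0: False
Step 2: any() returns True.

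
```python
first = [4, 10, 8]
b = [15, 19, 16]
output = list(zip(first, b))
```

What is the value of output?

Step 1: zip pairs elements at same index:
  Index 0: (4, 15)
  Index 1: (10, 19)
  Index 2: (8, 16)
Therefore output = [(4, 15), (10, 19), (8, 16)].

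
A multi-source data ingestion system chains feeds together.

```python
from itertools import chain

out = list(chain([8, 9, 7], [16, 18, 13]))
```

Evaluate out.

Step 1: chain() concatenates iterables: [8, 9, 7] + [16, 18, 13].
Therefore out = [8, 9, 7, 16, 18, 13].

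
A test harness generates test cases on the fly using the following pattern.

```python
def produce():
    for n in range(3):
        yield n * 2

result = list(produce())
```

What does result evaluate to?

Step 1: For each n in range(3), yield n * 2:
  n=0: yield 0 * 2 = 0
  n=1: yield 1 * 2 = 2
  n=2: yield 2 * 2 = 4
Therefore result = [0, 2, 4].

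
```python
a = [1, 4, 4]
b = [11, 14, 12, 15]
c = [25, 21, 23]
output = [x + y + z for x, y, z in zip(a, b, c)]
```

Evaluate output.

Step 1: zip three lists (truncates to shortest, len=3):
  1 + 11 + 25 = 37
  4 + 14 + 21 = 39
  4 + 12 + 23 = 39
Therefore output = [37, 39, 39].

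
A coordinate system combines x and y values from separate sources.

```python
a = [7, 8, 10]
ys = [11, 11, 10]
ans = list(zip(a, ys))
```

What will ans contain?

Step 1: zip pairs elements at same index:
  Index 0: (7, 11)
  Index 1: (8, 11)
  Index 2: (10, 10)
Therefore ans = [(7, 11), (8, 11), (10, 10)].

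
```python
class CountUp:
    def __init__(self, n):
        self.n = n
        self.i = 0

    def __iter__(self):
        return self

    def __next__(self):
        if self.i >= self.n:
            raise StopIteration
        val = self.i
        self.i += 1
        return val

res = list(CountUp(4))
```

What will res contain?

Step 1: CountUp(4) creates an iterator counting 0 to 3.
Step 2: list() consumes all values: [0, 1, 2, 3].
Therefore res = [0, 1, 2, 3].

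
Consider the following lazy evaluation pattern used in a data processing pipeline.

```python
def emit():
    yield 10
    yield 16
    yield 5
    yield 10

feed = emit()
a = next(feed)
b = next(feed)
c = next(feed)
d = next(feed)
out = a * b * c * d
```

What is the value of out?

Step 1: Create generator and consume all values:
  a = next(feed) = 10
  b = next(feed) = 16
  c = next(feed) = 5
  d = next(feed) = 10
Step 2: out = 10 * 16 * 5 * 10 = 8000.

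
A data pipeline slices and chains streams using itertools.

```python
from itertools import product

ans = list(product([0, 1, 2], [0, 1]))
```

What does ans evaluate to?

Step 1: product([0, 1, 2], [0, 1]) gives all pairs:
  (0, 0)
  (0, 1)
  (1, 0)
  (1, 1)
  (2, 0)
  (2, 1)
Therefore ans = [(0, 0), (0, 1), (1, 0), (1, 1), (2, 0), (2, 1)].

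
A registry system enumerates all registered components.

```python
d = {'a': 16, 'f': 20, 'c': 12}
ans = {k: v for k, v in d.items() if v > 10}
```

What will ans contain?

Step 1: Filter items where value > 10:
  'a': 16 > 10: kept
  'f': 20 > 10: kept
  'c': 12 > 10: kept
Therefore ans = {'a': 16, 'f': 20, 'c': 12}.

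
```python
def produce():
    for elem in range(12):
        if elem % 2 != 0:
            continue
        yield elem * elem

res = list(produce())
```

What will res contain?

Step 1: Only yield elem**2 when elem is divisible by 2:
  elem=0: 0 % 2 == 0, yield 0**2 = 0
  elem=2: 2 % 2 == 0, yield 2**2 = 4
  elem=4: 4 % 2 == 0, yield 4**2 = 16
  elem=6: 6 % 2 == 0, yield 6**2 = 36
  elem=8: 8 % 2 == 0, yield 8**2 = 64
  elem=10: 10 % 2 == 0, yield 10**2 = 100
Therefore res = [0, 4, 16, 36, 64, 100].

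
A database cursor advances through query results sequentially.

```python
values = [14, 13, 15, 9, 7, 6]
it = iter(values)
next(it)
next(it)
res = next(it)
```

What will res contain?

Step 1: Create iterator over [14, 13, 15, 9, 7, 6].
Step 2: next() consumes 14.
Step 3: next() consumes 13.
Step 4: next() returns 15.
Therefore res = 15.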